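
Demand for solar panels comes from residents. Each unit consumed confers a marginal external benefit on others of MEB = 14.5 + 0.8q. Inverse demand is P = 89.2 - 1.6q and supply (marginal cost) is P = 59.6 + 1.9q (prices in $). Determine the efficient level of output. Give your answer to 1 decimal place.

q* = 16.3

Social marginal benefit = demand + MEB = 103.7 - 0.8q.
Set SMB = MC: 103.7 - 0.8q = 59.6 + 1.9q → q* = 16.3333.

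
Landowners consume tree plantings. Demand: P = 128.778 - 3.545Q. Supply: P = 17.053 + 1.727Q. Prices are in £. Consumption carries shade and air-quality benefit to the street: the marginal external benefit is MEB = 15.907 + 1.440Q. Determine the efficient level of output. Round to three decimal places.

Q* = 33.307

Social marginal benefit = demand + MEB = 144.685 - 2.105Q.
Set SMB = MC: 144.685 - 2.105Q = 17.053 + 1.727Q → Q* = 33.3069.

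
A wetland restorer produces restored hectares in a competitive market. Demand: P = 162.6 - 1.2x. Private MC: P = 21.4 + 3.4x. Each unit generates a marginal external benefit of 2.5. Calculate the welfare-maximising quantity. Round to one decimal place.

Social marginal cost = private MC − MEB = 18.9 + 3.4x.
Set SMC = demand: 18.9 + 3.4x = 162.6 - 1.2x → x* = 31.2391.

x* = 31.2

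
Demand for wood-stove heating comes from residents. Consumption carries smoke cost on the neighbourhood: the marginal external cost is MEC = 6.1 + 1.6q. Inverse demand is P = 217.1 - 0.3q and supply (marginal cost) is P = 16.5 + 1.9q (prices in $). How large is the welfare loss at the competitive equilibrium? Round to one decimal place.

DWL = $3039.6

Market equilibrium (private): 16.5 + 1.9q = 217.1 - 0.3q → q_m = 91.1818.
Social marginal benefit = demand − MEC = 211.0 - 1.9q.
Set SMB = MC: 211.0 - 1.9q = 16.5 + 1.9q → q* = 51.1842.
The welfare-loss triangle has base |q_m − q*| and height MEC(q_m) (the vertical gap between SMB and MC is zero at q* and MEC at q_m).
DWL = ½ × 39.9976 × 151.9909 = 3039.6356.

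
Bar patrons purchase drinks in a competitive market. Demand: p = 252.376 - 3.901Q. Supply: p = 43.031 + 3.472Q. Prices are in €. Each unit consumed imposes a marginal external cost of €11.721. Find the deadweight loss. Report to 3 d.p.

Market equilibrium (private): 43.031 + 3.472Q = 252.376 - 3.901Q → Q_m = 28.3935.
Social marginal benefit = demand − MEC = 240.655 - 3.901Q.
Set SMB = MC: 240.655 - 3.901Q = 43.031 + 3.472Q → Q* = 26.8037.
Between Q* and Q_m the wedge MC − SMB runs linearly from 0 to MEC(Q_m), so the loss is a triangle.
DWL = ½ × 1.5898 × 11.7210 = 9.3170.

DWL = €9.317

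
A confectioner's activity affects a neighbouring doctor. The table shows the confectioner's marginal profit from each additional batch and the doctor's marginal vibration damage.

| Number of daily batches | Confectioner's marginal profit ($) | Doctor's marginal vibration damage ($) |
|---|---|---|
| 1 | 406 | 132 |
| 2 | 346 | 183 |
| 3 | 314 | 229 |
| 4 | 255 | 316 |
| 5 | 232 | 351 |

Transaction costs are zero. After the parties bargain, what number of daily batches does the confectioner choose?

3

Bargaining reaches the level where marginal profit last exceeds marginal vibration damage.
That holds through level 3 (314 ≥ 229) but not at 4 (255 < 316).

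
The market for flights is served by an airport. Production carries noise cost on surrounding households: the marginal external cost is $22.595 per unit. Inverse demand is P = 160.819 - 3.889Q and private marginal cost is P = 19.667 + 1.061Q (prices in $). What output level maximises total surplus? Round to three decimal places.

Social marginal cost = private MC + MEC = 42.262 + 1.061Q.
Set SMC = demand: 42.262 + 1.061Q = 160.819 - 3.889Q → Q* = 23.9509.

Q* = 23.951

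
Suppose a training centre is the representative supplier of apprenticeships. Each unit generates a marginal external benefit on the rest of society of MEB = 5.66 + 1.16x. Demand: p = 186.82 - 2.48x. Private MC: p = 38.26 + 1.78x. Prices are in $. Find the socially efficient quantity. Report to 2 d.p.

x* = 49.75

Social marginal cost = private MC − MEB = 32.60 + 0.62x.
Set SMC = demand: 32.60 + 0.62x = 186.82 - 2.48x → x* = 49.7484.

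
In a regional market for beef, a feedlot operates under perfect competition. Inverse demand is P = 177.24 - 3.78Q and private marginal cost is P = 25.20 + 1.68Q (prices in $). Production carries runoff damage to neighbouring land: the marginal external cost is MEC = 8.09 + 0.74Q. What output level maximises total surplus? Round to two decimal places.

Q* = 23.22

Social marginal cost = private MC + MEC = 33.29 + 2.42Q.
Set SMC = demand: 33.29 + 2.42Q = 177.24 - 3.78Q → Q* = 23.2177.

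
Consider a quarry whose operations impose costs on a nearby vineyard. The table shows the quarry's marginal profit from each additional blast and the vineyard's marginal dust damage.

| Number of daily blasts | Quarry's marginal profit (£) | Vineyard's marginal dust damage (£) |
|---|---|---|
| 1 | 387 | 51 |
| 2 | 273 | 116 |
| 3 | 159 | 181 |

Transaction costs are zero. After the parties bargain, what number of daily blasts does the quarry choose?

2

Bargaining reaches the level where marginal profit last exceeds marginal dust damage.
That holds through level 2 (273 ≥ 116) but not at 3 (159 < 181).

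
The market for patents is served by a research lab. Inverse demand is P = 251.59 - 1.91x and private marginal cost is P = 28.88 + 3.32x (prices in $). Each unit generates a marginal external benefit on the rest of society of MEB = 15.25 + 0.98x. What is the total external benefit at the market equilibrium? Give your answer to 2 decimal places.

$1537.92

Market equilibrium (private): 28.88 + 3.32x = 251.59 - 1.91x → x_m = 42.5832.
Total external benefit = ∫₀^{x_m} (15.25 + 0.98x) dx = 15.25×42.5832 + ½×0.98×42.5832² = 1537.9250.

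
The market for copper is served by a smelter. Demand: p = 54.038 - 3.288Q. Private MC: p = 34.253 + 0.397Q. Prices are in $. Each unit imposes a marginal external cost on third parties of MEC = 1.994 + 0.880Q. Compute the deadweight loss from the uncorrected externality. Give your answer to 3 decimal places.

Market equilibrium (private): 34.253 + 0.397Q = 54.038 - 3.288Q → Q_m = 5.3691.
Social marginal cost = private MC + MEC = 36.247 + 1.277Q.
Set SMC = demand: 36.247 + 1.277Q = 54.038 - 3.288Q → Q* = 3.8973.
The loss is the area between SMC and demand from Q* to Q_m; with linear curves that's a triangle of height MEC(Q_m).
DWL = ½ × 1.4718 × 6.7188 = 4.9444.

DWL = $4.944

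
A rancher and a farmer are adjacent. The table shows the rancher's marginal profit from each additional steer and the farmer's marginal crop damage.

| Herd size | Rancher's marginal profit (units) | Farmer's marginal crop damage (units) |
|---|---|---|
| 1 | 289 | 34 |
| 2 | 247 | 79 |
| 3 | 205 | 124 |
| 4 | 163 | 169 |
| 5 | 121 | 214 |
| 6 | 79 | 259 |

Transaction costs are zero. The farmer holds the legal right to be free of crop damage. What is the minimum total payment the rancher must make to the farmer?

Efficient level: marginal profit ≥ marginal crop damage through level 3, so k* = 3.
With the farmer holding the right, the rancher must at least compensate total damage at k*: 34 + 79 + 124 = 237.

237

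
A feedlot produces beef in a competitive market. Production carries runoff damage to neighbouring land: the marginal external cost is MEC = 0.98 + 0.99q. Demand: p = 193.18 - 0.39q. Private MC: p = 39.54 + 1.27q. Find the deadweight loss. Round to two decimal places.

DWL = 1618.18

Market equilibrium (private): 39.54 + 1.27q = 193.18 - 0.39q → q_m = 92.5542.
Social marginal cost = private MC + MEC = 40.52 + 2.26q.
Set SMC = demand: 40.52 + 2.26q = 193.18 - 0.39q → q* = 57.6075.
Between q* and q_m the wedge SMC − demand runs linearly from 0 to MEC(q_m), so the loss is a triangle.
DWL = ½ × 34.9467 × 92.6087 = 1618.1842.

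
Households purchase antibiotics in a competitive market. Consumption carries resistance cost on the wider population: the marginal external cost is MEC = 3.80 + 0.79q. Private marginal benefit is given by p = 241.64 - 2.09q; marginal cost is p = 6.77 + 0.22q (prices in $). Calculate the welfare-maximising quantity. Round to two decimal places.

q* = 74.54

Social marginal benefit = demand − MEC = 237.84 - 2.88q.
Set SMB = MC: 237.84 - 2.88q = 6.77 + 0.22q → q* = 74.5387.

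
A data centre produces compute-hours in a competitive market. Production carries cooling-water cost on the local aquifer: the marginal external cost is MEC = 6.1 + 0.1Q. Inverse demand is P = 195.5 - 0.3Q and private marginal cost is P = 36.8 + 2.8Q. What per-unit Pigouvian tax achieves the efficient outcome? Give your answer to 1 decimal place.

Social marginal cost = private MC + MEC = 42.9 + 2.9Q.
Set SMC = demand: 42.9 + 2.9Q = 195.5 - 0.3Q → Q* = 47.6875.
The Pigouvian tax equals MEC at Q*: 6.1 + 0.1×47.6875 = 10.8688.

tax = 10.9 per unit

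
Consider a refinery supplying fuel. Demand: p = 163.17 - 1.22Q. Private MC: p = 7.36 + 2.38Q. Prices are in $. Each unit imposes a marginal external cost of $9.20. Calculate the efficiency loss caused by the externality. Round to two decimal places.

DWL = $11.76

Market equilibrium (private): 7.36 + 2.38Q = 163.17 - 1.22Q → Q_m = 43.2806.
Social marginal cost = private MC + MEC = 16.56 + 2.38Q.
Set SMC = demand: 16.56 + 2.38Q = 163.17 - 1.22Q → Q* = 40.7250.
Height of the DWL triangle at Q_m is SMC(Q_m) − demand(Q_m) = MEC(Q_m) = 9.2000.
DWL = ½ × 2.5556 × 9.2000 = 11.7558.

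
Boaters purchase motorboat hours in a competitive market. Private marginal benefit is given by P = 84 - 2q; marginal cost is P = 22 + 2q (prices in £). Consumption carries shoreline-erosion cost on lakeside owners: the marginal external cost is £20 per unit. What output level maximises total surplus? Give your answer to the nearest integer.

q* = 11

Social marginal benefit = demand − MEC = 64 - 2q.
Set SMB = MC: 64 - 2q = 22 + 2q → q* = 10.5000.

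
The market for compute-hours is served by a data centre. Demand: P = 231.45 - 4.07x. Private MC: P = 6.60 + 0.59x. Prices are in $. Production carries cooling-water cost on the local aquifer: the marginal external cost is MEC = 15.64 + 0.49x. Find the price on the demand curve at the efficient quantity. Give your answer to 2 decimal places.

P = $66.11

Social marginal cost = private MC + MEC = 22.24 + 1.08x.
Set SMC = demand: 22.24 + 1.08x = 231.45 - 4.07x → x* = 40.6233.
Consumer price on the demand curve at x*: 231.45 − 4.07×40.6233 = 66.1132.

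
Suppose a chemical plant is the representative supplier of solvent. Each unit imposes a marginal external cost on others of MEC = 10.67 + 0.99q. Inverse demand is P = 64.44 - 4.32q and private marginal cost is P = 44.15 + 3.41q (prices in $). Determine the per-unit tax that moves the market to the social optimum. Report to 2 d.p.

tax = $11.76 per unit

Social marginal cost = private MC + MEC = 54.82 + 4.40q.
Set SMC = demand: 54.82 + 4.40q = 64.44 - 4.32q → q* = 1.1032.
The Pigouvian tax equals MEC at q*: 10.67 + 0.99×1.1032 = 11.7622.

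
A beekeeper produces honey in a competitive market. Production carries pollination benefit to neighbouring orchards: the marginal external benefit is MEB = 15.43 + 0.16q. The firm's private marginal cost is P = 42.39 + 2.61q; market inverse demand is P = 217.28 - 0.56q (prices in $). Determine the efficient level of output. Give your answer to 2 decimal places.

Social marginal cost = private MC − MEB = 26.96 + 2.45q.
Set SMC = demand: 26.96 + 2.45q = 217.28 - 0.56q → q* = 63.2292.

q* = 63.23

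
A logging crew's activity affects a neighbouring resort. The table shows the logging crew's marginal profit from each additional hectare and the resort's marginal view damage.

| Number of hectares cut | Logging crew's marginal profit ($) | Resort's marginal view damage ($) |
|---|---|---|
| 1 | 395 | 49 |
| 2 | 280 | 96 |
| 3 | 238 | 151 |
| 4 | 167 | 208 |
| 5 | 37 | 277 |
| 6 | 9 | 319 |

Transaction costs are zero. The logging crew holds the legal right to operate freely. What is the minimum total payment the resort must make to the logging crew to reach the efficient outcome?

Left alone the logging crew would choose level 6 (marginal profit stays positive).
Efficient level: k* = 3 (marginal profit ≥ marginal view damage through 3).
The resort must at least cover the logging crew's forgone profit from cutting 6→3: 167 + 37 + 9 = 213.

$213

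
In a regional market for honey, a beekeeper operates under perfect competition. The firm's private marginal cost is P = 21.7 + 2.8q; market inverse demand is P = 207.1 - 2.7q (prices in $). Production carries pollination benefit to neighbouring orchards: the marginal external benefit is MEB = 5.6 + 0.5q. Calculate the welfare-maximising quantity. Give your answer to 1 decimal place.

q* = 38.2

Social marginal cost = private MC − MEB = 16.1 + 2.3q.
Set SMC = demand: 16.1 + 2.3q = 207.1 - 2.7q → q* = 38.2000.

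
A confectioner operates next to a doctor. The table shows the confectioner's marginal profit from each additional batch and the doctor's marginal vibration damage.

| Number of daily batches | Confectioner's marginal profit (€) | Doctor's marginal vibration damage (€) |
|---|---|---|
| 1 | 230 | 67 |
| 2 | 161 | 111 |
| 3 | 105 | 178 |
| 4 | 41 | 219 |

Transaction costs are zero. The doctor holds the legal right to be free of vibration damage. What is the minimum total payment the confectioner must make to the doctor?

€178

Efficient level: marginal profit ≥ marginal vibration damage through level 2, so k* = 2.
With the doctor holding the right, the confectioner must at least compensate total damage at k*: 67 + 111 = 178.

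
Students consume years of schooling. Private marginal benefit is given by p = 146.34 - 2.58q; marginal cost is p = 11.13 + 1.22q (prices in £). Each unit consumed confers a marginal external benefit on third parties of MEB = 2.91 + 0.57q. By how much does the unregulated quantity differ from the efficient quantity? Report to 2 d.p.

Market equilibrium (private): 11.13 + 1.22q = 146.34 - 2.58q → q_m = 35.5816.
Social marginal benefit = demand + MEB = 149.25 - 2.01q.
Set SMB = MC: 149.25 - 2.01q = 11.13 + 1.22q → q* = 42.7616.
Gap = |35.5816 − 42.7616| = 7.1800.

7.18 units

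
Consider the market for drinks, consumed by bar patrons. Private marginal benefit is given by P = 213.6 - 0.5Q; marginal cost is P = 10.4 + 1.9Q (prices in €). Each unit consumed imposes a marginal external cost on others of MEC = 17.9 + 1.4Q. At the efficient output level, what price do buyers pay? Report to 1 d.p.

Social marginal benefit = demand − MEC = 195.7 - 1.9Q.
Set SMB = MC: 195.7 - 1.9Q = 10.4 + 1.9Q → Q* = 48.7632.
Consumer price on the demand curve at Q*: 213.6 − 0.5×48.7632 = 189.2184.

P = €189.2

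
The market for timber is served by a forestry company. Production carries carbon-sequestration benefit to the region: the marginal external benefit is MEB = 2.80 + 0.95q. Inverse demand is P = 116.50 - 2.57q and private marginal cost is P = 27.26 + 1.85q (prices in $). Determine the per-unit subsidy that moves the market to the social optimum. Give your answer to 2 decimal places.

Social marginal cost = private MC − MEB = 24.46 + 0.90q.
Set SMC = demand: 24.46 + 0.90q = 116.50 - 2.57q → q* = 26.5245.
The Pigouvian subsidy equals MEB at q*: 2.80 + 0.95×26.5245 = 27.9983.

subsidy = $28.00 per unit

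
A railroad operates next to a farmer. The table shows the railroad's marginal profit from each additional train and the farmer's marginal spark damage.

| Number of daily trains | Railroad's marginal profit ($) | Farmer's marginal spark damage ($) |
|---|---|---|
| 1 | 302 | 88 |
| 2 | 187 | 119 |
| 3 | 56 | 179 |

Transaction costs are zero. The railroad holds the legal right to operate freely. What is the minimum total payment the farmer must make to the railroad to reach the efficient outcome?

$56

Left alone the railroad would choose level 3 (marginal profit stays positive).
Efficient level: k* = 2 (marginal profit ≥ marginal spark damage through 2).
The farmer must at least cover the railroad's forgone profit from cutting 3→2: 56 = 56.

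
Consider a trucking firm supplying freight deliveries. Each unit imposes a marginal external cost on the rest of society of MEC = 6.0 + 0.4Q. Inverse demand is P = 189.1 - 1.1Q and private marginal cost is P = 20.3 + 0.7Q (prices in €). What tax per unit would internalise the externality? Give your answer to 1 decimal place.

Social marginal cost = private MC + MEC = 26.3 + 1.1Q.
Set SMC = demand: 26.3 + 1.1Q = 189.1 - 1.1Q → Q* = 74.0000.
The Pigouvian tax equals MEC at Q*: 6.0 + 0.4×74.0000 = 35.6000.

tax = €35.6 per unit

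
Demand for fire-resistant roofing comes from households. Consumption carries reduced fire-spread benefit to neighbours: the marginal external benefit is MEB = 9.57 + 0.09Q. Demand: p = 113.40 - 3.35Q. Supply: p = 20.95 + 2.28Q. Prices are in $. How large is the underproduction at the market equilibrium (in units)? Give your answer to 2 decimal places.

Market equilibrium (private): 20.95 + 2.28Q = 113.40 - 3.35Q → Q_m = 16.4210.
Social marginal benefit = demand + MEB = 122.97 - 3.26Q.
Set SMB = MC: 122.97 - 3.26Q = 20.95 + 2.28Q → Q* = 18.4152.
Gap = |16.4210 − 18.4152| = 1.9942.

1.99 units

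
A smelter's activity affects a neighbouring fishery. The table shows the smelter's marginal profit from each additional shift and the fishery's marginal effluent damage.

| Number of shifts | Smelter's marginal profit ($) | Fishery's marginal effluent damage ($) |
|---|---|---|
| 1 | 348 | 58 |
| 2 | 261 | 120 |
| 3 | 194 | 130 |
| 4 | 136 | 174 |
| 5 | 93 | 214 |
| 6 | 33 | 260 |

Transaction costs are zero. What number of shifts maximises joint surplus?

3

Bargaining reaches the level where marginal profit last exceeds marginal effluent damage.
That holds through level 3 (194 ≥ 130) but not at 4 (136 < 174).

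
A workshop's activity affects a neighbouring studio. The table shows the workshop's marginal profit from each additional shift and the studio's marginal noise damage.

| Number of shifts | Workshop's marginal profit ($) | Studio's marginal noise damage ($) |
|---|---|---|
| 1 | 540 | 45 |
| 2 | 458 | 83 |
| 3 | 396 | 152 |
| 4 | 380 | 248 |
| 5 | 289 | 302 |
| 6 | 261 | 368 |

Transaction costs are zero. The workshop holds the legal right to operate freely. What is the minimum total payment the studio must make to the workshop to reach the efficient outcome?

Left alone the workshop would choose level 6 (marginal profit stays positive).
Efficient level: k* = 4 (marginal profit ≥ marginal noise damage through 4).
The studio must at least cover the workshop's forgone profit from cutting 6→4: 289 + 261 = 550.

$550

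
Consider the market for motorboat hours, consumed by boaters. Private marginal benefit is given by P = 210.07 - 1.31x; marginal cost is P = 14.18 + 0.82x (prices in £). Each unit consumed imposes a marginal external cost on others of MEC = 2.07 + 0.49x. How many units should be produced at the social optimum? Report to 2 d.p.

x* = 73.98

Social marginal benefit = demand − MEC = 208.00 - 1.80x.
Set SMB = MC: 208.00 - 1.80x = 14.18 + 0.82x → x* = 73.9771.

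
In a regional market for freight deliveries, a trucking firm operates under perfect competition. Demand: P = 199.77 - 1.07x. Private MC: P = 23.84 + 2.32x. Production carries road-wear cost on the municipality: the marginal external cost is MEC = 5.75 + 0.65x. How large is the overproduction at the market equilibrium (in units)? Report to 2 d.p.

9.77 units

Market equilibrium (private): 23.84 + 2.32x = 199.77 - 1.07x → x_m = 51.8968.
Social marginal cost = private MC + MEC = 29.59 + 2.97x.
Set SMC = demand: 29.59 + 2.97x = 199.77 - 1.07x → x* = 42.1238.
Gap = |51.8968 − 42.1238| = 9.7730.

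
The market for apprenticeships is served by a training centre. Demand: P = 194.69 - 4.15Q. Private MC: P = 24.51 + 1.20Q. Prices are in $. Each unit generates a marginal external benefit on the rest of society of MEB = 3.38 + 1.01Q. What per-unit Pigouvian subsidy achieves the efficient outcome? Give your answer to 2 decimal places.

Social marginal cost = private MC − MEB = 21.13 + 0.19Q.
Set SMC = demand: 21.13 + 0.19Q = 194.69 - 4.15Q → Q* = 39.9908.
The Pigouvian subsidy equals MEB at Q*: 3.38 + 1.01×39.9908 = 43.7707.

subsidy = $43.77 per unit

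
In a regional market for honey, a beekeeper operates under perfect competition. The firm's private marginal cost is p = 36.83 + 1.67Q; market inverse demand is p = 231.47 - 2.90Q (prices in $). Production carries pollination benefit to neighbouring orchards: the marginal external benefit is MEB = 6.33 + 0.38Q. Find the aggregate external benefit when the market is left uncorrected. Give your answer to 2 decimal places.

$614.26

Market equilibrium (private): 36.83 + 1.67Q = 231.47 - 2.90Q → Q_m = 42.5908.
Total external benefit = ∫₀^{Q_m} (6.33 + 0.38Q) dQ = 6.33×42.5908 + ½×0.38×42.5908² = 614.2553.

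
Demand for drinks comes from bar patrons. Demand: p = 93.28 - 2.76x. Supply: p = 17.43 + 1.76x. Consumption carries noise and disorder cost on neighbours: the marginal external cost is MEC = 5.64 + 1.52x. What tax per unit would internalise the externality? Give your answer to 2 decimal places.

tax = 23.31 per unit

Social marginal benefit = demand − MEC = 87.64 - 4.28x.
Set SMB = MC: 87.64 - 4.28x = 17.43 + 1.76x → x* = 11.6242.
The Pigouvian tax equals MEC at x*: 5.64 + 1.52×11.6242 = 23.3088.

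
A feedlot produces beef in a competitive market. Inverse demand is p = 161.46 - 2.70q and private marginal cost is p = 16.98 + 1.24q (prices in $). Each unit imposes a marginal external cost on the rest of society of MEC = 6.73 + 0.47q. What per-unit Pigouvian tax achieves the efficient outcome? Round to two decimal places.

Social marginal cost = private MC + MEC = 23.71 + 1.71q.
Set SMC = demand: 23.71 + 1.71q = 161.46 - 2.70q → q* = 31.2358.
The Pigouvian tax equals MEC at q*: 6.73 + 0.47×31.2358 = 21.4108.

tax = $21.41 per unit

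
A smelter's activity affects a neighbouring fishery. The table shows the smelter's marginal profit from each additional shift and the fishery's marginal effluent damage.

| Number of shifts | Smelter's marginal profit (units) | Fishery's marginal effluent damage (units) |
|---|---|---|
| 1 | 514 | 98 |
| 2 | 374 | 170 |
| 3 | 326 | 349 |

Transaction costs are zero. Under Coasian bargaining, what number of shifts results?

2

Bargaining reaches the level where marginal profit last exceeds marginal effluent damage.
That holds through level 2 (374 ≥ 170) but not at 3 (326 < 349).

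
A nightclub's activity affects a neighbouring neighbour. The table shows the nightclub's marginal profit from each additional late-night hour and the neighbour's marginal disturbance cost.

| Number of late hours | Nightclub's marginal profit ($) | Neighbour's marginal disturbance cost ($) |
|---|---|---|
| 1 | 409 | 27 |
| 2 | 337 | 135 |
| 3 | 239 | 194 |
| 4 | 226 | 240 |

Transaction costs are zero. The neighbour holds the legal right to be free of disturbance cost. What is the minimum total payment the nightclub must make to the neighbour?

Efficient level: marginal profit ≥ marginal disturbance cost through level 3, so k* = 3.
With the neighbour holding the right, the nightclub must at least compensate total damage at k*: 27 + 135 + 194 = 356.

$356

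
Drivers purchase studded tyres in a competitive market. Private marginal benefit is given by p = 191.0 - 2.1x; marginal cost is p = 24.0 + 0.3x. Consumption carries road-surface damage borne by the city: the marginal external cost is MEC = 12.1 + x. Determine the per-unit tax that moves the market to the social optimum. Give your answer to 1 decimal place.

Social marginal benefit = demand − MEC = 178.9 - 3.1x.
Set SMB = MC: 178.9 - 3.1x = 24.0 + 0.3x → x* = 45.5588.
The Pigouvian tax equals MEC at x*: 12.1 + 1.0×45.5588 = 57.6588.

tax = 57.7 per unit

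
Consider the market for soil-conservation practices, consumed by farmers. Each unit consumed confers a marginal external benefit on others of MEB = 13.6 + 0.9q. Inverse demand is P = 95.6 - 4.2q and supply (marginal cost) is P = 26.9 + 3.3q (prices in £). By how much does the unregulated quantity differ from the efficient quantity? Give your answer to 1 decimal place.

Market equilibrium (private): 26.9 + 3.3q = 95.6 - 4.2q → q_m = 9.1600.
Social marginal benefit = demand + MEB = 109.2 - 3.3q.
Set SMB = MC: 109.2 - 3.3q = 26.9 + 3.3q → q* = 12.4697.
Gap = |9.1600 − 12.4697| = 3.3097.

3.3 units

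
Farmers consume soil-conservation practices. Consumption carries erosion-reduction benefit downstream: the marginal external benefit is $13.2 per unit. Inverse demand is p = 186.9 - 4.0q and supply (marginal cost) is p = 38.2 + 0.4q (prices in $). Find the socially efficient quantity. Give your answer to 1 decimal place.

Social marginal benefit = demand + MEB = 200.1 - 4.0q.
Set SMB = MC: 200.1 - 4.0q = 38.2 + 0.4q → q* = 36.7955.

q* = 36.8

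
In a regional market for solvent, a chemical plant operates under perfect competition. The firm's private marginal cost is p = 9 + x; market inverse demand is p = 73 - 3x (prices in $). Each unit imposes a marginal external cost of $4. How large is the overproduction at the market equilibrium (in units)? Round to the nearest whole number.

Market equilibrium (private): 9 + x = 73 - 3x → x_m = 16.0000.
Social marginal cost = private MC + MEC = 13 + x.
Set SMC = demand: 13 + x = 73 - 3x → x* = 15.0000.
Gap = |16.0000 − 15.0000| = 1.0000.

1 units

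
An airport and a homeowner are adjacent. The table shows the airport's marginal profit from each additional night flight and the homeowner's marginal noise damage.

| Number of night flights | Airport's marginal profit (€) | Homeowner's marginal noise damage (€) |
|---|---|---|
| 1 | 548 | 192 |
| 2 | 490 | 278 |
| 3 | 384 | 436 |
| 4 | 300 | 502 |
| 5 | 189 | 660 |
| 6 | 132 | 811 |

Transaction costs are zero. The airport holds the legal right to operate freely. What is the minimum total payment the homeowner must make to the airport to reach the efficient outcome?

Left alone the airport would choose level 6 (marginal profit stays positive).
Efficient level: k* = 2 (marginal profit ≥ marginal noise damage through 2).
The homeowner must at least cover the airport's forgone profit from cutting 6→2: 384 + 300 + 189 + 132 = 1005.

€1005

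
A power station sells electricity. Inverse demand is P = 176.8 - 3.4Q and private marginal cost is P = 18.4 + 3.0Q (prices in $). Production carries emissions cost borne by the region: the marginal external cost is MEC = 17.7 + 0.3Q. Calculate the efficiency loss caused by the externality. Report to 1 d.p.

DWL = $47.1

Market equilibrium (private): 18.4 + 3.0Q = 176.8 - 3.4Q → Q_m = 24.7500.
Social marginal cost = private MC + MEC = 36.1 + 3.3Q.
Set SMC = demand: 36.1 + 3.3Q = 176.8 - 3.4Q → Q* = 21.0000.
Between Q* and Q_m the wedge SMC − demand runs linearly from 0 to MEC(Q_m), so the loss is a triangle.
DWL = ½ × 3.7500 × 25.1250 = 47.1094.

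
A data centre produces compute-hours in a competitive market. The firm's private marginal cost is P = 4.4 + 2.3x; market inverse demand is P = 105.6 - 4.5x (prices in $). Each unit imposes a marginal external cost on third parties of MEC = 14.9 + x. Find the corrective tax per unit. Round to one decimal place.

Social marginal cost = private MC + MEC = 19.3 + 3.3x.
Set SMC = demand: 19.3 + 3.3x = 105.6 - 4.5x → x* = 11.0641.
The Pigouvian tax equals MEC at x*: 14.9 + 1.0×11.0641 = 25.9641.

tax = $26.0 per unit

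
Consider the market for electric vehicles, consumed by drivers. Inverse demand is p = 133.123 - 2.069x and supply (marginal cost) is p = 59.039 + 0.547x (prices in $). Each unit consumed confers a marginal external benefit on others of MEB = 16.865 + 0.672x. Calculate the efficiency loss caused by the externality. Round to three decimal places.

DWL = $331.406

Market equilibrium (private): 59.039 + 0.547x = 133.123 - 2.069x → x_m = 28.3196.
Social marginal benefit = demand + MEB = 149.988 - 1.397x.
Set SMB = MC: 149.988 - 1.397x = 59.039 + 0.547x → x* = 46.7845.
Height of the DWL triangle at x_m is SMB(x_m) − MC(x_m) = MEB(x_m) = 35.8958.
DWL = ½ × 18.4649 × 35.8958 = 331.4062.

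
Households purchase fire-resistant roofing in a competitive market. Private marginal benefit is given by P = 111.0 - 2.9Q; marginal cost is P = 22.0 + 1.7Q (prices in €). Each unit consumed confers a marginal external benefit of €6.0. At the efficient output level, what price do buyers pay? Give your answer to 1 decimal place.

Social marginal benefit = demand + MEB = 117.0 - 2.9Q.
Set SMB = MC: 117.0 - 2.9Q = 22.0 + 1.7Q → Q* = 20.6522.
Consumer price on the demand curve at Q*: 111.0 − 2.9×20.6522 = 51.1086.

P = €51.1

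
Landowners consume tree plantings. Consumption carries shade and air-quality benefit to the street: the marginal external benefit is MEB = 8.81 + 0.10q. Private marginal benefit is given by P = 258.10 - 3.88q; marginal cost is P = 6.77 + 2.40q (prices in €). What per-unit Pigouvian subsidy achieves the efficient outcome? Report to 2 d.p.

subsidy = €13.02 per unit

Social marginal benefit = demand + MEB = 266.91 - 3.78q.
Set SMB = MC: 266.91 - 3.78q = 6.77 + 2.40q → q* = 42.0939.
The Pigouvian subsidy equals MEB at q*: 8.81 + 0.10×42.0939 = 13.0194.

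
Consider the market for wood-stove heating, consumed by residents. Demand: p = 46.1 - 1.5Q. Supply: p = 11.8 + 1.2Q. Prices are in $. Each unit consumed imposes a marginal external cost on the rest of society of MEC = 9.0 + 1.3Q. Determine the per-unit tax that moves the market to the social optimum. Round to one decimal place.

Social marginal benefit = demand − MEC = 37.1 - 2.8Q.
Set SMB = MC: 37.1 - 2.8Q = 11.8 + 1.2Q → Q* = 6.3250.
The Pigouvian tax equals MEC at Q*: 9.0 + 1.3×6.3250 = 17.2225.

tax = $17.2 per unit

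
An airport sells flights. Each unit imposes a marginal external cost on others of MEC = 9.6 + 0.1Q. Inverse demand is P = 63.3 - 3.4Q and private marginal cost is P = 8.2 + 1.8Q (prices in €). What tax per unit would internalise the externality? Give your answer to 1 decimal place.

tax = €10.5 per unit

Social marginal cost = private MC + MEC = 17.8 + 1.9Q.
Set SMC = demand: 17.8 + 1.9Q = 63.3 - 3.4Q → Q* = 8.5849.
The Pigouvian tax equals MEC at Q*: 9.6 + 0.1×8.5849 = 10.4585.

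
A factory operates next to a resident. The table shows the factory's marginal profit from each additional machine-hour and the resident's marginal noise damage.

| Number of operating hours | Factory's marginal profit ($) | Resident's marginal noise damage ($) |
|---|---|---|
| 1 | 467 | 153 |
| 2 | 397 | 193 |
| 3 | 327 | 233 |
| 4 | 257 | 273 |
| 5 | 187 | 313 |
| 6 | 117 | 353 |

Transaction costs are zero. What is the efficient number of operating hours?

3

Bargaining reaches the level where marginal profit last exceeds marginal noise damage.
That holds through level 3 (327 ≥ 233) but not at 4 (257 < 273).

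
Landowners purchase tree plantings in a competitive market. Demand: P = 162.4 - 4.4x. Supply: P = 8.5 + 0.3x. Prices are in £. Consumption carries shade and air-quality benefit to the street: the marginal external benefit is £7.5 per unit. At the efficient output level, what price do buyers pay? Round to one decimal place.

P = £11.3

Social marginal benefit = demand + MEB = 169.9 - 4.4x.
Set SMB = MC: 169.9 - 4.4x = 8.5 + 0.3x → x* = 34.3404.
Consumer price on the demand curve at x*: 162.4 − 4.4×34.3404 = 11.3022.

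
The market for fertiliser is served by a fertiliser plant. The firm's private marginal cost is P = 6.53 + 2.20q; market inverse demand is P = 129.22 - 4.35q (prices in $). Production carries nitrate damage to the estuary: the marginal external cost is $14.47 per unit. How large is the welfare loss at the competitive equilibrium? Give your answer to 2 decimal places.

Market equilibrium (private): 6.53 + 2.20q = 129.22 - 4.35q → q_m = 18.7313.
Social marginal cost = private MC + MEC = 21.00 + 2.20q.
Set SMC = demand: 21.00 + 2.20q = 129.22 - 4.35q → q* = 16.5221.
Between q* and q_m the wedge SMC − demand runs linearly from 0 to MEC(q_m), so the loss is a triangle.
DWL = ½ × 2.2092 × 14.4700 = 15.9836.

DWL = $15.98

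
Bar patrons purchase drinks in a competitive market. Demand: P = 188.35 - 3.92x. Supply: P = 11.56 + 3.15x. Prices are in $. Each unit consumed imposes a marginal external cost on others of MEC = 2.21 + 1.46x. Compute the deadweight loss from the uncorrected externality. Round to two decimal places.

DWL = $87.87

Market equilibrium (private): 11.56 + 3.15x = 188.35 - 3.92x → x_m = 25.0057.
Social marginal benefit = demand − MEC = 186.14 - 5.38x.
Set SMB = MC: 186.14 - 5.38x = 11.56 + 3.15x → x* = 20.4666.
The welfare-loss triangle has base |x_m − x*| and height MEC(x_m) (the vertical gap between SMB and MC is zero at x* and MEC at x_m).
DWL = ½ × 4.5391 × 38.7183 = 87.8731.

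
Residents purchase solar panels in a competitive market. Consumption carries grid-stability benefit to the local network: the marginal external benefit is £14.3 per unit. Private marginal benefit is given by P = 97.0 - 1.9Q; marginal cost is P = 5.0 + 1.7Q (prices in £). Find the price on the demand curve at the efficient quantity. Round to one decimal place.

Social marginal benefit = demand + MEB = 111.3 - 1.9Q.
Set SMB = MC: 111.3 - 1.9Q = 5.0 + 1.7Q → Q* = 29.5278.
Consumer price on the demand curve at Q*: 97.0 − 1.9×29.5278 = 40.8972.

P = £40.9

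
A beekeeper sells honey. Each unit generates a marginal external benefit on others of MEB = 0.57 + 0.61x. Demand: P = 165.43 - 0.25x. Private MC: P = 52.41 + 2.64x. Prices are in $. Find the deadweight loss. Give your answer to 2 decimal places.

DWL = $130.83

Market equilibrium (private): 52.41 + 2.64x = 165.43 - 0.25x → x_m = 39.1073.
Social marginal cost = private MC − MEB = 51.84 + 2.03x.
Set SMC = demand: 51.84 + 2.03x = 165.43 - 0.25x → x* = 49.8202.
Between x* and x_m the wedge demand − SMC runs linearly from 0 to MEB(x_m), so the loss is a triangle.
DWL = ½ × 10.7129 × 24.4254 = 130.8334.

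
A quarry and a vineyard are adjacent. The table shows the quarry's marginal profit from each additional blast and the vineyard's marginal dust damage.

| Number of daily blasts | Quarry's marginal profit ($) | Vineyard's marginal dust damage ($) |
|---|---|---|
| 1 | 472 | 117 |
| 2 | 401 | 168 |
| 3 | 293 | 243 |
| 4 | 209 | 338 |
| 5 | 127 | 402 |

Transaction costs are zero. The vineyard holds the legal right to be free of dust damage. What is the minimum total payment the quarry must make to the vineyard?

Efficient level: marginal profit ≥ marginal dust damage through level 3, so k* = 3.
With the vineyard holding the right, the quarry must at least compensate total damage at k*: 117 + 168 + 243 = 528.

$528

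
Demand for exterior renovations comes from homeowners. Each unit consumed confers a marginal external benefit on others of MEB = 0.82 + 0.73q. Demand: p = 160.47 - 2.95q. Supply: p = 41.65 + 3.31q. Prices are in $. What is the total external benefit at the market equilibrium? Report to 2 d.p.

Market equilibrium (private): 41.65 + 3.31q = 160.47 - 2.95q → q_m = 18.9808.
Total external benefit = ∫₀^{q_m} (0.82 + 0.73q) dq = 0.82×18.9808 + ½×0.73×18.9808² = 147.0631.

$147.06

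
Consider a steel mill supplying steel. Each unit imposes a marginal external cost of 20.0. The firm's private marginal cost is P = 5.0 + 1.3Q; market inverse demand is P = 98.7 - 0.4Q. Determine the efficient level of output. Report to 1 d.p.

Q* = 43.4

Social marginal cost = private MC + MEC = 25.0 + 1.3Q.
Set SMC = demand: 25.0 + 1.3Q = 98.7 - 0.4Q → Q* = 43.3529.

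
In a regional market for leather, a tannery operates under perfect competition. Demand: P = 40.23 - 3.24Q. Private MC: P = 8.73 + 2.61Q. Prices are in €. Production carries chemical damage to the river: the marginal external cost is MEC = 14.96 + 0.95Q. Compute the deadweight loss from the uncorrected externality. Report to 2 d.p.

DWL = €29.63

Market equilibrium (private): 8.73 + 2.61Q = 40.23 - 3.24Q → Q_m = 5.3846.
Social marginal cost = private MC + MEC = 23.69 + 3.56Q.
Set SMC = demand: 23.69 + 3.56Q = 40.23 - 3.24Q → Q* = 2.4324.
The welfare-loss triangle has base |Q_m − Q*| and height MEC(Q_m) (the vertical gap between SMC and demand is zero at Q* and MEC at Q_m).
DWL = ½ × 2.9522 × 20.0754 = 29.6333.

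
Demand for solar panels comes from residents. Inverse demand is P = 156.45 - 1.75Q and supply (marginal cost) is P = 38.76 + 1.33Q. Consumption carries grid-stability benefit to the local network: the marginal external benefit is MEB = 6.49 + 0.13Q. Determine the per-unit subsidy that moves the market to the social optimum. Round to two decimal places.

Social marginal benefit = demand + MEB = 162.94 - 1.62Q.
Set SMB = MC: 162.94 - 1.62Q = 38.76 + 1.33Q → Q* = 42.0949.
The Pigouvian subsidy equals MEB at Q*: 6.49 + 0.13×42.0949 = 11.9623.

subsidy = 11.96 per unit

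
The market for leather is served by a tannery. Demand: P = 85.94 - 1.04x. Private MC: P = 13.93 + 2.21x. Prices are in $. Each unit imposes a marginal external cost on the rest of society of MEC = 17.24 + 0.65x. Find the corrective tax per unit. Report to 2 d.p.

Social marginal cost = private MC + MEC = 31.17 + 2.86x.
Set SMC = demand: 31.17 + 2.86x = 85.94 - 1.04x → x* = 14.0436.
The Pigouvian tax equals MEC at x*: 17.24 + 0.65×14.0436 = 26.3683.

tax = $26.37 per unit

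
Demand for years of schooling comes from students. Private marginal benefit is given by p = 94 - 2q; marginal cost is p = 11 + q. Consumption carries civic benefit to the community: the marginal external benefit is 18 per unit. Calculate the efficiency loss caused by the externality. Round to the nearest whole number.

DWL = 54

Market equilibrium (private): 11 + q = 94 - 2q → q_m = 27.6667.
Social marginal benefit = demand + MEB = 112 - 2q.
Set SMB = MC: 112 - 2q = 11 + q → q* = 33.6667.
Between q* and q_m the wedge SMB − MC runs linearly from 0 to MEB(q_m), so the loss is a triangle.
DWL = ½ × 6.0000 × 18.0000 = 54.0000.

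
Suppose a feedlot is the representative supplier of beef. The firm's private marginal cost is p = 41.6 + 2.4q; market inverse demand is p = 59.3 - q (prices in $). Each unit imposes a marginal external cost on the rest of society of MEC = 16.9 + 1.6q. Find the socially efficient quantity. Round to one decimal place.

Social marginal cost = private MC + MEC = 58.5 + 4.0q.
Set SMC = demand: 58.5 + 4.0q = 59.3 - q → q* = 0.1600.

q* = 0.2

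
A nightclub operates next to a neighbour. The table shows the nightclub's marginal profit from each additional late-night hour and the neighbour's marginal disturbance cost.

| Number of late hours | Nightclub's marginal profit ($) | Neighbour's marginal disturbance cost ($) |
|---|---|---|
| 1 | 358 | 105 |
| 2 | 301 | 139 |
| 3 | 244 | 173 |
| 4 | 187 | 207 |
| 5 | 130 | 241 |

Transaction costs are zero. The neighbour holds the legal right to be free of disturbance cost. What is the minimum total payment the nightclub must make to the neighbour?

Efficient level: marginal profit ≥ marginal disturbance cost through level 3, so k* = 3.
With the neighbour holding the right, the nightclub must at least compensate total damage at k*: 105 + 139 + 173 = 417.

$417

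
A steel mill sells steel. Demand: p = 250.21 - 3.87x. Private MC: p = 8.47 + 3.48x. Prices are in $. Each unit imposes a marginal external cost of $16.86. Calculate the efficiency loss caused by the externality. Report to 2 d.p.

Market equilibrium (private): 8.47 + 3.48x = 250.21 - 3.87x → x_m = 32.8898.
Social marginal cost = private MC + MEC = 25.33 + 3.48x.
Set SMC = demand: 25.33 + 3.48x = 250.21 - 3.87x → x* = 30.5959.
The loss is the area between SMC and demand from x* to x_m; with linear curves that's a triangle of height MEC(x_m).
DWL = ½ × 2.2939 × 16.8600 = 19.3376.

DWL = $19.34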